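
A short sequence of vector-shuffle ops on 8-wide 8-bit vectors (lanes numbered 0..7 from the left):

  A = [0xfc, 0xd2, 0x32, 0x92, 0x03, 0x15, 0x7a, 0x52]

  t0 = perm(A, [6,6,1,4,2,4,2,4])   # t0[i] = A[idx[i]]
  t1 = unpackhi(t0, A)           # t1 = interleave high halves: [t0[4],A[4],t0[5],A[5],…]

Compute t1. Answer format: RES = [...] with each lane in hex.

RES = [ 0x32  0x03  0x03  0x15  0x32  0x7a  0x03  0x52 ]

t0 = [0x7a, 0x7a, 0xd2, 0x03, 0x32, 0x03, 0x32, 0x03]
t1 = [0x32, 0x03, 0x03, 0x15, 0x32, 0x7a, 0x03, 0x52]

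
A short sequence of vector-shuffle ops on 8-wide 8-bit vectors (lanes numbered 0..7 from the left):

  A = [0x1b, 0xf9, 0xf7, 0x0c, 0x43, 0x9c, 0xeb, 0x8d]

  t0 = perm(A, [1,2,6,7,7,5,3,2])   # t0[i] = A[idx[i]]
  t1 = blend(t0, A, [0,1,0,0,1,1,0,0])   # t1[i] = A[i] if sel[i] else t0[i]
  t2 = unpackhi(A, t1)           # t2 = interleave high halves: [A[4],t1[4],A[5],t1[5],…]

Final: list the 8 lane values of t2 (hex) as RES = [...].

RES = [ 0x43  0x43  0x9c  0x9c  0xeb  0x0c  0x8d  0xf7 ]

→ t0 |f9|f7|eb|8d|8d|9c|0c|f7|
→ t1 |f9|f9|eb|8d|43|9c|0c|f7|
→ t2 |43|43|9c|9c|eb|0c|8d|f7|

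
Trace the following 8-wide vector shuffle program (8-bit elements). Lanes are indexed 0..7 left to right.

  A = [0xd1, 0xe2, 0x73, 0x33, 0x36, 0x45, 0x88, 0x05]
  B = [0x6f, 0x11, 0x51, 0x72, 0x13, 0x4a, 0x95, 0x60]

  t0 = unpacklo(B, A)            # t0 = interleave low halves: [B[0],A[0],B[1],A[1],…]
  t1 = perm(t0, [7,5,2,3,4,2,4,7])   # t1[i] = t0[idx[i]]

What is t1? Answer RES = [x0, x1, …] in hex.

  t0: 6f d1 11 e2 51 73 72 33
  t1: 33 73 11 e2 51 11 51 33

RES = [ 0x33  0x73  0x11  0xe2  0x51  0x11  0x51  0x33 ]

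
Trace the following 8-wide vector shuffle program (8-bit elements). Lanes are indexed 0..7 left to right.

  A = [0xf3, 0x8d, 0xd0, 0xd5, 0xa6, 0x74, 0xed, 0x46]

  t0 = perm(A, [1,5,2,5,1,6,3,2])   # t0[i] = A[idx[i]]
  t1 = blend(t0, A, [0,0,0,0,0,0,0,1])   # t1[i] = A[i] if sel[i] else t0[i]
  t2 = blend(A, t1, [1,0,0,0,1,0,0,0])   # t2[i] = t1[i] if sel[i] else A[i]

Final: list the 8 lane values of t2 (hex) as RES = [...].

RES = [0x8d, 0x8d, 0xd0, 0xd5, 0x8d, 0x74, 0xed, 0x46]

  t0: 8d 74 d0 74 8d ed d5 d0
  t1: 8d 74 d0 74 8d ed d5 46
  t2: 8d 8d d0 d5 8d 74 ed 46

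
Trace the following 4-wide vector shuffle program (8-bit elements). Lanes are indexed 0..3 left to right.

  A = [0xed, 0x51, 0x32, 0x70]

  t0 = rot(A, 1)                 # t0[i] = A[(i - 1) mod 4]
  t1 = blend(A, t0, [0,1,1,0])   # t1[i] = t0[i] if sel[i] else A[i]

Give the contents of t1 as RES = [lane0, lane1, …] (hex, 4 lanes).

→ t0 |70|ed|51|32|
→ t1 |ed|ed|51|70|

RES = [0xed, 0xed, 0x51, 0x70]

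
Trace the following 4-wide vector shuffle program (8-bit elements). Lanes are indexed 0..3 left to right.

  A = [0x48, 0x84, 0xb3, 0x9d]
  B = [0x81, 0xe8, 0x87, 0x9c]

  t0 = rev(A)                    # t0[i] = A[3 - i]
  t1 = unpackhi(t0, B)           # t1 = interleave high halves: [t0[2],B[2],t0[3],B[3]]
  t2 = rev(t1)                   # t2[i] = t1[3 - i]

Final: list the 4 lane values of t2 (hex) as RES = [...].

RES = [ 0x9c  0x48  0x87  0x84 ]

t0 = [0x9d, 0xb3, 0x84, 0x48]
t1 = [0x84, 0x87, 0x48, 0x9c]
t2 = [0x9c, 0x48, 0x87, 0x84]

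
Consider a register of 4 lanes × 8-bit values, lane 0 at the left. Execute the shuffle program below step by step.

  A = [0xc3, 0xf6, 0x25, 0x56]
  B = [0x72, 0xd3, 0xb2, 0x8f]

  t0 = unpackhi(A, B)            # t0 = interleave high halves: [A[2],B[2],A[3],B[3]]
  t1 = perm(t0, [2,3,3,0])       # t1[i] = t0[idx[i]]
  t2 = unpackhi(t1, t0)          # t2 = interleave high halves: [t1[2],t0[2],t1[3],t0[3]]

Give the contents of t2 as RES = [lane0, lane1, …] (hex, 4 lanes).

t0 = [0x25, 0xb2, 0x56, 0x8f]
t1 = [0x56, 0x8f, 0x8f, 0x25]
t2 = [0x8f, 0x56, 0x25, 0x8f]

RES = [0x8f, 0x56, 0x25, 0x8f]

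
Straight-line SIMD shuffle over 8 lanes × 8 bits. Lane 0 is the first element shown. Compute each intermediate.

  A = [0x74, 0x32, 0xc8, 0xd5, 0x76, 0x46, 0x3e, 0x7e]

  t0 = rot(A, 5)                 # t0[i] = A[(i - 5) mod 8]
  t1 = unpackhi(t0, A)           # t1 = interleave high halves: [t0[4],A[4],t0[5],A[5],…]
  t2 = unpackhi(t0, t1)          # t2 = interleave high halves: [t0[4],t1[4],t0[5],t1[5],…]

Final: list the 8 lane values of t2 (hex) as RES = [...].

→ t0 |d5|76|46|3e|7e|74|32|c8|
→ t1 |7e|76|74|46|32|3e|c8|7e|
→ t2 |7e|32|74|3e|32|c8|c8|7e|

RES = [ 0x7e  0x32  0x74  0x3e  0x32  0xc8  0xc8  0x7e ]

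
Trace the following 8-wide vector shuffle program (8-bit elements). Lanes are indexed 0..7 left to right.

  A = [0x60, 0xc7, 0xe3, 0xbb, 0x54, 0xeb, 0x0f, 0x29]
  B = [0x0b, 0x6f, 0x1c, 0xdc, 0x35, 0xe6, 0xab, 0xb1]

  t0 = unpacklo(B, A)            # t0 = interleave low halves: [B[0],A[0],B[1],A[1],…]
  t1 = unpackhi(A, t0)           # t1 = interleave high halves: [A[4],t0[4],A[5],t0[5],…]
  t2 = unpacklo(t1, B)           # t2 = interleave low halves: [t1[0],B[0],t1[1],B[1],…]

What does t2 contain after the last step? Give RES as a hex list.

  t0: 0b 60 6f c7 1c e3 dc bb
  t1: 54 1c eb e3 0f dc 29 bb
  t2: 54 0b 1c 6f eb 1c e3 dc

RES = [0x54, 0x0b, 0x1c, 0x6f, 0xeb, 0x1c, 0xe3, 0xdc]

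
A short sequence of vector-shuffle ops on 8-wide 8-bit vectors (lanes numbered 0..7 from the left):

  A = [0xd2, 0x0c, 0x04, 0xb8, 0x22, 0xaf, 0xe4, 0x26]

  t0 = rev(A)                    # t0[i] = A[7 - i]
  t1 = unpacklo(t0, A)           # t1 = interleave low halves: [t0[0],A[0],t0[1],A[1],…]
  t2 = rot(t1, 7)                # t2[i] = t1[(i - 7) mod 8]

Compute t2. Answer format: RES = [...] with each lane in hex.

RES = [ 0xd2  0xe4  0x0c  0xaf  0x04  0x22  0xb8  0x26 ]

t0 = [0x26, 0xe4, 0xaf, 0x22, 0xb8, 0x04, 0x0c, 0xd2]
t1 = [0x26, 0xd2, 0xe4, 0x0c, 0xaf, 0x04, 0x22, 0xb8]
t2 = [0xd2, 0xe4, 0x0c, 0xaf, 0x04, 0x22, 0xb8, 0x26]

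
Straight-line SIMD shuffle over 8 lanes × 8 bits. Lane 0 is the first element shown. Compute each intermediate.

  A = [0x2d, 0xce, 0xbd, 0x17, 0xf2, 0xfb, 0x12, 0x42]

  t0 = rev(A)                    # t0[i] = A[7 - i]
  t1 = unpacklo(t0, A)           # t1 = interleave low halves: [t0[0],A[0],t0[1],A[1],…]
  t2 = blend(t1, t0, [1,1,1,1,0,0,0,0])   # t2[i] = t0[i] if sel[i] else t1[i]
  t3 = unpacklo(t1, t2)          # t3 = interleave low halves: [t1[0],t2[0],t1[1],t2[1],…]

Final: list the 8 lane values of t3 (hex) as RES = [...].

RES = [ 0x42  0x42  0x2d  0x12  0x12  0xfb  0xce  0xf2 ]

  t0: 42 12 fb f2 17 bd ce 2d
  t1: 42 2d 12 ce fb bd f2 17
  t2: 42 12 fb f2 fb bd f2 17
  t3: 42 42 2d 12 12 fb ce f2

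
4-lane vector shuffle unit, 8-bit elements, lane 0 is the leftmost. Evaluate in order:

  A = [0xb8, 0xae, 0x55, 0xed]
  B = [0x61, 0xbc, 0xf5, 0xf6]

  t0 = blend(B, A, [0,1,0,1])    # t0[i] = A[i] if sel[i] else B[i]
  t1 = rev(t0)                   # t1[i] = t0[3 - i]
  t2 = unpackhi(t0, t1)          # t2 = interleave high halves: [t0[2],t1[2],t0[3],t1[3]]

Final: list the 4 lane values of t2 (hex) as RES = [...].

→ t0 |61|ae|f5|ed|
→ t1 |ed|f5|ae|61|
→ t2 |f5|ae|ed|61|

RES = [ 0xf5  0xae  0xed  0x61 ]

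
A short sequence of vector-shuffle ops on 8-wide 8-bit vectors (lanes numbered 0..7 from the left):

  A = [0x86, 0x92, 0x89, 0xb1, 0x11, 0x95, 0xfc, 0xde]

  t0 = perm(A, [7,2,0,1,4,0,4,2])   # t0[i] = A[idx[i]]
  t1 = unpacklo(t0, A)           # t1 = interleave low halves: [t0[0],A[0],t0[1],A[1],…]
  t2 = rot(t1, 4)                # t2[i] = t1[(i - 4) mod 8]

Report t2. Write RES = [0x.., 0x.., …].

RES = [0x86, 0x89, 0x92, 0xb1, 0xde, 0x86, 0x89, 0x92]

t0 = [0xde, 0x89, 0x86, 0x92, 0x11, 0x86, 0x11, 0x89]
t1 = [0xde, 0x86, 0x89, 0x92, 0x86, 0x89, 0x92, 0xb1]
t2 = [0x86, 0x89, 0x92, 0xb1, 0xde, 0x86, 0x89, 0x92]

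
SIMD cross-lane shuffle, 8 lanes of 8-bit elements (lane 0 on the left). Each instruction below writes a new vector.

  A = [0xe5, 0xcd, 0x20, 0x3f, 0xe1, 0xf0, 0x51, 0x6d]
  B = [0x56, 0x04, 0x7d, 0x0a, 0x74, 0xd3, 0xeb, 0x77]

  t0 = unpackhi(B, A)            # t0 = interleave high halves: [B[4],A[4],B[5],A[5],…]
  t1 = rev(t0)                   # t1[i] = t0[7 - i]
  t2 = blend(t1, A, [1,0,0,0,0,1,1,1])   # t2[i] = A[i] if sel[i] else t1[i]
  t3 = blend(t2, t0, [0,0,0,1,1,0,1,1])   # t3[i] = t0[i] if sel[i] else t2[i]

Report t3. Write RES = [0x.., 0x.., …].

→ t0 |74|e1|d3|f0|eb|51|77|6d|
→ t1 |6d|77|51|eb|f0|d3|e1|74|
→ t2 |e5|77|51|eb|f0|f0|51|6d|
→ t3 |e5|77|51|f0|eb|f0|77|6d|

RES = [ 0xe5  0x77  0x51  0xf0  0xeb  0xf0  0x77  0x6d ]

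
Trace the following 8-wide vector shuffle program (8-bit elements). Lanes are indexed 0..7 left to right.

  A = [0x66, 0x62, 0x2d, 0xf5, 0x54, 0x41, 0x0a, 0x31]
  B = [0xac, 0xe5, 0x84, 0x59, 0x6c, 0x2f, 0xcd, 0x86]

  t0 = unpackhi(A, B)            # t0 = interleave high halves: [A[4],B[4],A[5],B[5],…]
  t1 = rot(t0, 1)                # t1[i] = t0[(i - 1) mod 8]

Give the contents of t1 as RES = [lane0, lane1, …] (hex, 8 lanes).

RES = [0x86, 0x54, 0x6c, 0x41, 0x2f, 0x0a, 0xcd, 0x31]

→ t0 |54|6c|41|2f|0a|cd|31|86|
→ t1 |86|54|6c|41|2f|0a|cd|31|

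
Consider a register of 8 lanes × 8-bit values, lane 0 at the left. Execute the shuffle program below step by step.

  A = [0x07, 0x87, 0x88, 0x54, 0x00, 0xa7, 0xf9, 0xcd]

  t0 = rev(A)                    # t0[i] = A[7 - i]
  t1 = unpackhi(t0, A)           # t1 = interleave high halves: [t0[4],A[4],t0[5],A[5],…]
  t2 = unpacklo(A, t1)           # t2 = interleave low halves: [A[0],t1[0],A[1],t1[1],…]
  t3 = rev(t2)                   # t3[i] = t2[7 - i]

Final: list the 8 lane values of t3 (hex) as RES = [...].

t0 = [0xcd, 0xf9, 0xa7, 0x00, 0x54, 0x88, 0x87, 0x07]
t1 = [0x54, 0x00, 0x88, 0xa7, 0x87, 0xf9, 0x07, 0xcd]
t2 = [0x07, 0x54, 0x87, 0x00, 0x88, 0x88, 0x54, 0xa7]
t3 = [0xa7, 0x54, 0x88, 0x88, 0x00, 0x87, 0x54, 0x07]

RES = [ 0xa7  0x54  0x88  0x88  0x00  0x87  0x54  0x07 ]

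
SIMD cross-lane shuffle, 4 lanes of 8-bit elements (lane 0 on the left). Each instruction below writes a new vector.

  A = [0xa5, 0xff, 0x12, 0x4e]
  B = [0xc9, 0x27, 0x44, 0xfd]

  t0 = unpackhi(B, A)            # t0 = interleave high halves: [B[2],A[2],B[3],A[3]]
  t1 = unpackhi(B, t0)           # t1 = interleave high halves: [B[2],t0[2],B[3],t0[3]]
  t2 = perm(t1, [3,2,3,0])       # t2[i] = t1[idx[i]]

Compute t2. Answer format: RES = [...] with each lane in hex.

→ t0 |44|12|fd|4e|
→ t1 |44|fd|fd|4e|
→ t2 |4e|fd|4e|44|

RES = [0x4e, 0xfd, 0x4e, 0x44]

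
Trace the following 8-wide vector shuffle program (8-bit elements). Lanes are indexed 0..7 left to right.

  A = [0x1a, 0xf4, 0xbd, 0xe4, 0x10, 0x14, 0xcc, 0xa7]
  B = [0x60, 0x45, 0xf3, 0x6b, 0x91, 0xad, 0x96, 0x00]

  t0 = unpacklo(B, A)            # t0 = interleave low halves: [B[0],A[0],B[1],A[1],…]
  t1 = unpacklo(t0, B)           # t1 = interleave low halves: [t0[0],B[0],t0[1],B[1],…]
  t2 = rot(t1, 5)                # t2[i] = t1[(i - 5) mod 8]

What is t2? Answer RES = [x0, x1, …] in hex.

RES = [0x45, 0x45, 0xf3, 0xf4, 0x6b, 0x60, 0x60, 0x1a]

  t0: 60 1a 45 f4 f3 bd 6b e4
  t1: 60 60 1a 45 45 f3 f4 6b
  t2: 45 45 f3 f4 6b 60 60 1a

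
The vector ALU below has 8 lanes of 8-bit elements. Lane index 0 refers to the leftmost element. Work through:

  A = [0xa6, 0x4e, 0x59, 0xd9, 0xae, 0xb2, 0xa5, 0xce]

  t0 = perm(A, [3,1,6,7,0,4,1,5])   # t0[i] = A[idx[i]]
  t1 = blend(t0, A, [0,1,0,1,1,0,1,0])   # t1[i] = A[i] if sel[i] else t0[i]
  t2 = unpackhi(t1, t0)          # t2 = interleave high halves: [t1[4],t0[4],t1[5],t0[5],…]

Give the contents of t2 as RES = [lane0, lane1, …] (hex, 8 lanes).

→ t0 |d9|4e|a5|ce|a6|ae|4e|b2|
→ t1 |d9|4e|a5|d9|ae|ae|a5|b2|
→ t2 |ae|a6|ae|ae|a5|4e|b2|b2|

RES = [0xae, 0xa6, 0xae, 0xae, 0xa5, 0x4e, 0xb2, 0xb2]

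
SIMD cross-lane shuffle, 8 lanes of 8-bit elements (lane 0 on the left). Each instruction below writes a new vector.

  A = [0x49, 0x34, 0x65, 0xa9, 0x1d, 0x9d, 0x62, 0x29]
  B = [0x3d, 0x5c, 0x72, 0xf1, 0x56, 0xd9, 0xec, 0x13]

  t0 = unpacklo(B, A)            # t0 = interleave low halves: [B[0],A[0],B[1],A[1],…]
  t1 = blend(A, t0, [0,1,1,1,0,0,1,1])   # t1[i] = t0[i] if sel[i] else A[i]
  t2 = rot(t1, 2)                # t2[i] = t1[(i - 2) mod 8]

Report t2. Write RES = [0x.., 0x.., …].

RES = [ 0xf1  0xa9  0x49  0x49  0x5c  0x34  0x1d  0x9d ]

t0 = [0x3d, 0x49, 0x5c, 0x34, 0x72, 0x65, 0xf1, 0xa9]
t1 = [0x49, 0x49, 0x5c, 0x34, 0x1d, 0x9d, 0xf1, 0xa9]
t2 = [0xf1, 0xa9, 0x49, 0x49, 0x5c, 0x34, 0x1d, 0x9d]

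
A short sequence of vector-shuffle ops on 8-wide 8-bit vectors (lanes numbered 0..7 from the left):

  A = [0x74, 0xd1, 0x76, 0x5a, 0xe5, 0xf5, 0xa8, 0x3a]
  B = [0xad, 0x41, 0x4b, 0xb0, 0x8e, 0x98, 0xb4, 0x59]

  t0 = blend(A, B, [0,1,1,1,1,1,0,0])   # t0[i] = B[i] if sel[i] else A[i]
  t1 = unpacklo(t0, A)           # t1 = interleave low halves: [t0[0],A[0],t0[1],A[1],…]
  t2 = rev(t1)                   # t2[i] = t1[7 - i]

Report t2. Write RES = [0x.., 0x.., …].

→ t0 |74|41|4b|b0|8e|98|a8|3a|
→ t1 |74|74|41|d1|4b|76|b0|5a|
→ t2 |5a|b0|76|4b|d1|41|74|74|

RES = [ 0x5a  0xb0  0x76  0x4b  0xd1  0x41  0x74  0x74 ]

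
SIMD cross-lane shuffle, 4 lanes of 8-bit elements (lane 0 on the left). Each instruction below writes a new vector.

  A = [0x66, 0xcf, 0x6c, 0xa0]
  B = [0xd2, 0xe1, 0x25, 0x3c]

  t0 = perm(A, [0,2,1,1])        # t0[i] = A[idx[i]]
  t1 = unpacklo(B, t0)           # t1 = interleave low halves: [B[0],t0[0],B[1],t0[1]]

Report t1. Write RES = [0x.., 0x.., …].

t0 = [0x66, 0x6c, 0xcf, 0xcf]
t1 = [0xd2, 0x66, 0xe1, 0x6c]

RES = [ 0xd2  0x66  0xe1  0x6c ]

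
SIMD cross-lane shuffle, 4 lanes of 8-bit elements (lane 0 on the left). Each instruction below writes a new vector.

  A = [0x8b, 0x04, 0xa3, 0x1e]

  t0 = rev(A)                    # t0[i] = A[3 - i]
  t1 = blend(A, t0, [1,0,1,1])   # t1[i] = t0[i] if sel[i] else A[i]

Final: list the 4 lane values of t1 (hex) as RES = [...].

RES = [ 0x1e  0x04  0x04  0x8b ]

t0 = [0x1e, 0xa3, 0x04, 0x8b]
t1 = [0x1e, 0x04, 0x04, 0x8b]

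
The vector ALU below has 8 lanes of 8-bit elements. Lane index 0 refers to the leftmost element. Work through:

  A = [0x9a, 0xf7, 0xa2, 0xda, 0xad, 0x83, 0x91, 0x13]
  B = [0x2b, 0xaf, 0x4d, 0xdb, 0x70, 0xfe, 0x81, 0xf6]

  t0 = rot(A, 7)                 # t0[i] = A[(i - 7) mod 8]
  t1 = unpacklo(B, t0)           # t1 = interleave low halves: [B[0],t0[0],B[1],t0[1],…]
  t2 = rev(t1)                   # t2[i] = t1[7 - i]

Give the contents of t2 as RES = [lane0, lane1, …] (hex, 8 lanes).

RES = [ 0xad  0xdb  0xda  0x4d  0xa2  0xaf  0xf7  0x2b ]

t0 = [0xf7, 0xa2, 0xda, 0xad, 0x83, 0x91, 0x13, 0x9a]
t1 = [0x2b, 0xf7, 0xaf, 0xa2, 0x4d, 0xda, 0xdb, 0xad]
t2 = [0xad, 0xdb, 0xda, 0x4d, 0xa2, 0xaf, 0xf7, 0x2b]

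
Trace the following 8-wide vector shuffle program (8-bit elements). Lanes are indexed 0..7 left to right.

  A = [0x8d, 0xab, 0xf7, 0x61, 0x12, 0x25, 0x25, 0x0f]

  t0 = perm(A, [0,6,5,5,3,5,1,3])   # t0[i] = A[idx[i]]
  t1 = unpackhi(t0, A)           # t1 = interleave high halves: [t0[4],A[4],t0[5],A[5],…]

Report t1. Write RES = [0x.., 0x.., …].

RES = [ 0x61  0x12  0x25  0x25  0xab  0x25  0x61  0x0f ]

t0 = [0x8d, 0x25, 0x25, 0x25, 0x61, 0x25, 0xab, 0x61]
t1 = [0x61, 0x12, 0x25, 0x25, 0xab, 0x25, 0x61, 0x0f]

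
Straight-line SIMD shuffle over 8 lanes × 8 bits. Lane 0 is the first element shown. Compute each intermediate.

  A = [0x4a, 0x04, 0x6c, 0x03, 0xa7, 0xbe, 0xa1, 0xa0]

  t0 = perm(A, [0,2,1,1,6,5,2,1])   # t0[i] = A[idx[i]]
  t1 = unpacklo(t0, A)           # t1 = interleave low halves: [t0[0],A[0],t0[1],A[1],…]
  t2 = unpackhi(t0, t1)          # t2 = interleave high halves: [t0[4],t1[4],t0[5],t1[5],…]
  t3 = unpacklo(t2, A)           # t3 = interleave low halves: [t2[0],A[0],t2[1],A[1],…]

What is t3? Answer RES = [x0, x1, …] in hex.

→ t0 |4a|6c|04|04|a1|be|6c|04|
→ t1 |4a|4a|6c|04|04|6c|04|03|
→ t2 |a1|04|be|6c|6c|04|04|03|
→ t3 |a1|4a|04|04|be|6c|6c|03|

RES = [0xa1, 0x4a, 0x04, 0x04, 0xbe, 0x6c, 0x6c, 0x03]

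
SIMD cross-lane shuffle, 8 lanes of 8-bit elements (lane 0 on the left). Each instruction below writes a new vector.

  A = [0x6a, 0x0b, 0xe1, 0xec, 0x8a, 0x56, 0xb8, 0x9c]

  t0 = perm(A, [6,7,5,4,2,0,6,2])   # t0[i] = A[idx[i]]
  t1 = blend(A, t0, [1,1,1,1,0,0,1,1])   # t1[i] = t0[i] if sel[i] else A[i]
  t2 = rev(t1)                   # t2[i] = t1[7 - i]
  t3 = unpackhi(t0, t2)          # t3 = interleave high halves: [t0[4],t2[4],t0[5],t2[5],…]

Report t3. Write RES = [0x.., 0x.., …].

RES = [0xe1, 0x8a, 0x6a, 0x56, 0xb8, 0x9c, 0xe1, 0xb8]

→ t0 |b8|9c|56|8a|e1|6a|b8|e1|
→ t1 |b8|9c|56|8a|8a|56|b8|e1|
→ t2 |e1|b8|56|8a|8a|56|9c|b8|
→ t3 |e1|8a|6a|56|b8|9c|e1|b8|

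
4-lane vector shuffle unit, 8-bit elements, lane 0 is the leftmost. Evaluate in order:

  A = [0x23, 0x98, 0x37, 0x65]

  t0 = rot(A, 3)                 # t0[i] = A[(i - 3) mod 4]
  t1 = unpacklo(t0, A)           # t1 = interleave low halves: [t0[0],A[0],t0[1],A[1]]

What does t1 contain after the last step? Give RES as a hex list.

RES = [ 0x98  0x23  0x37  0x98 ]

  t0: 98 37 65 23
  t1: 98 23 37 98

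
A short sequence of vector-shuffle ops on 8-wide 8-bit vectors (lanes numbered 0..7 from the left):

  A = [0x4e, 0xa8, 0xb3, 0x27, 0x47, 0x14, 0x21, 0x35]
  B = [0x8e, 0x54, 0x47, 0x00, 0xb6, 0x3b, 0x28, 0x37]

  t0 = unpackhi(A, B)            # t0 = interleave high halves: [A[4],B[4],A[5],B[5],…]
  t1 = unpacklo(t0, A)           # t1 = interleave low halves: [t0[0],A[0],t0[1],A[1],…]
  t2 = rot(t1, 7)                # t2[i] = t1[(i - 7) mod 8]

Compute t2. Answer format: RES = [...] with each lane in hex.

  t0: 47 b6 14 3b 21 28 35 37
  t1: 47 4e b6 a8 14 b3 3b 27
  t2: 4e b6 a8 14 b3 3b 27 47

RES = [0x4e, 0xb6, 0xa8, 0x14, 0xb3, 0x3b, 0x27, 0x47]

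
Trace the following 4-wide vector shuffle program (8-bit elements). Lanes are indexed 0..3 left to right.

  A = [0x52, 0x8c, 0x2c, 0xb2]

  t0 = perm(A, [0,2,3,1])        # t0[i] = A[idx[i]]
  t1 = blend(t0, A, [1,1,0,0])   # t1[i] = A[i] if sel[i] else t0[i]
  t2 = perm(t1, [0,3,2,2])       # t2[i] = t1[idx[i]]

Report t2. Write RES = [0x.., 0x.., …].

RES = [ 0x52  0x8c  0xb2  0xb2 ]

t0 = [0x52, 0x2c, 0xb2, 0x8c]
t1 = [0x52, 0x8c, 0xb2, 0x8c]
t2 = [0x52, 0x8c, 0xb2, 0xb2]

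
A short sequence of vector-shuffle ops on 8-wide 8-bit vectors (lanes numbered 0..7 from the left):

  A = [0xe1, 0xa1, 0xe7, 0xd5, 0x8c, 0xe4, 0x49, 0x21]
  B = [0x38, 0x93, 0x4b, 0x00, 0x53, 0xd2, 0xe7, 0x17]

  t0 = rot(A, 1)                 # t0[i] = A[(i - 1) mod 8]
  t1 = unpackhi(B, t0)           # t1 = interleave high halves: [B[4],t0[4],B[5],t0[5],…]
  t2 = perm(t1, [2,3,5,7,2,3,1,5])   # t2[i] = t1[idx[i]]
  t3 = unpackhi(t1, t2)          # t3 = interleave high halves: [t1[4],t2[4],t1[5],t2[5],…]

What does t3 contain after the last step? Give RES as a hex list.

t0 = [0x21, 0xe1, 0xa1, 0xe7, 0xd5, 0x8c, 0xe4, 0x49]
t1 = [0x53, 0xd5, 0xd2, 0x8c, 0xe7, 0xe4, 0x17, 0x49]
t2 = [0xd2, 0x8c, 0xe4, 0x49, 0xd2, 0x8c, 0xd5, 0xe4]
t3 = [0xe7, 0xd2, 0xe4, 0x8c, 0x17, 0xd5, 0x49, 0xe4]

RES = [0xe7, 0xd2, 0xe4, 0x8c, 0x17, 0xd5, 0x49, 0xe4]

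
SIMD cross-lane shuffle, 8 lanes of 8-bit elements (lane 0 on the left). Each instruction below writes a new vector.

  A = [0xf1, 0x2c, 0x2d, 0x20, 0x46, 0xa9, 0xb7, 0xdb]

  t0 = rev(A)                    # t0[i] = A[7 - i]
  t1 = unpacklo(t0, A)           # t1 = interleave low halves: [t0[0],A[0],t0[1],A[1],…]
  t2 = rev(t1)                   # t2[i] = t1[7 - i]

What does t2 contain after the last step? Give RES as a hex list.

  t0: db b7 a9 46 20 2d 2c f1
  t1: db f1 b7 2c a9 2d 46 20
  t2: 20 46 2d a9 2c b7 f1 db

RES = [ 0x20  0x46  0x2d  0xa9  0x2c  0xb7  0xf1  0xdb ]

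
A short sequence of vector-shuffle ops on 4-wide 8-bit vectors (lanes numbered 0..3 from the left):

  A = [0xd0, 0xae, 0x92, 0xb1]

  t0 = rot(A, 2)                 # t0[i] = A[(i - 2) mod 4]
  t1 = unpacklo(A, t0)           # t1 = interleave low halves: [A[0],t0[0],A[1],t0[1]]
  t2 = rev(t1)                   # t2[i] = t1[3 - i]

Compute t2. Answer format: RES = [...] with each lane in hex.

RES = [0xb1, 0xae, 0x92, 0xd0]

  t0: 92 b1 d0 ae
  t1: d0 92 ae b1
  t2: b1 ae 92 d0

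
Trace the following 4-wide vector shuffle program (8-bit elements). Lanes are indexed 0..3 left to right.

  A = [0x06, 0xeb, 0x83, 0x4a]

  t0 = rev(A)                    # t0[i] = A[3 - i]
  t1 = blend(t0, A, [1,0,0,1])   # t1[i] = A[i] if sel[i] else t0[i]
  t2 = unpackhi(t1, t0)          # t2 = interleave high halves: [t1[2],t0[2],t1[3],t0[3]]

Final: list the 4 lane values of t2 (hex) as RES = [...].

RES = [0xeb, 0xeb, 0x4a, 0x06]

→ t0 |4a|83|eb|06|
→ t1 |06|83|eb|4a|
→ t2 |eb|eb|4a|06|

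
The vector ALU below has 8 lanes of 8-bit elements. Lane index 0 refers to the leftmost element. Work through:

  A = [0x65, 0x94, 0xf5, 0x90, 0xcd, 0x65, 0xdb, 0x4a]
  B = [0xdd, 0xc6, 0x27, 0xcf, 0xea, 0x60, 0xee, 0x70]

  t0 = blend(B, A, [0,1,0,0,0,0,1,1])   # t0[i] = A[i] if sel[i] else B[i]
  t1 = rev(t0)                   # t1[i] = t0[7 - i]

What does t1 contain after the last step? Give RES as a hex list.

RES = [ 0x4a  0xdb  0x60  0xea  0xcf  0x27  0x94  0xdd ]

→ t0 |dd|94|27|cf|ea|60|db|4a|
→ t1 |4a|db|60|ea|cf|27|94|dd|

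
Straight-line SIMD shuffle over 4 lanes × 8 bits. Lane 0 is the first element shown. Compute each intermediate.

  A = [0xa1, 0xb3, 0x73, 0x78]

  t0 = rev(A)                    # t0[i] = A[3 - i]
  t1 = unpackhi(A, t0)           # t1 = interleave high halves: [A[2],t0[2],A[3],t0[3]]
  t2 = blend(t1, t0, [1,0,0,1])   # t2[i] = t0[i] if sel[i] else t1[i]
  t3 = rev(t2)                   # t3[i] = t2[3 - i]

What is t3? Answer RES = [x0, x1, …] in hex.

RES = [ 0xa1  0x78  0xb3  0x78 ]

  t0: 78 73 b3 a1
  t1: 73 b3 78 a1
  t2: 78 b3 78 a1
  t3: a1 78 b3 78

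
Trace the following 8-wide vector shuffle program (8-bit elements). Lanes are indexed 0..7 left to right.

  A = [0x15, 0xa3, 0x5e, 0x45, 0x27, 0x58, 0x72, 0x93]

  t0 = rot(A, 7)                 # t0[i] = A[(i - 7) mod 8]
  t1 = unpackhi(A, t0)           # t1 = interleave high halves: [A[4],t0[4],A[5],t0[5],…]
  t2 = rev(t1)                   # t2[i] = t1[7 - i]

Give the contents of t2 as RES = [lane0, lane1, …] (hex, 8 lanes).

  t0: a3 5e 45 27 58 72 93 15
  t1: 27 58 58 72 72 93 93 15
  t2: 15 93 93 72 72 58 58 27

RES = [0x15, 0x93, 0x93, 0x72, 0x72, 0x58, 0x58, 0x27]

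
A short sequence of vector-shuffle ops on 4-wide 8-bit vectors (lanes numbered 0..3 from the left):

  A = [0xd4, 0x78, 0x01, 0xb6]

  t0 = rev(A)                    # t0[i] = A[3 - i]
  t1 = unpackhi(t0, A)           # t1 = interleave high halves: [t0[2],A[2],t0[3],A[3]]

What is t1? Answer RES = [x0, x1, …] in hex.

→ t0 |b6|01|78|d4|
→ t1 |78|01|d4|b6|

RES = [0x78, 0x01, 0xd4, 0xb6]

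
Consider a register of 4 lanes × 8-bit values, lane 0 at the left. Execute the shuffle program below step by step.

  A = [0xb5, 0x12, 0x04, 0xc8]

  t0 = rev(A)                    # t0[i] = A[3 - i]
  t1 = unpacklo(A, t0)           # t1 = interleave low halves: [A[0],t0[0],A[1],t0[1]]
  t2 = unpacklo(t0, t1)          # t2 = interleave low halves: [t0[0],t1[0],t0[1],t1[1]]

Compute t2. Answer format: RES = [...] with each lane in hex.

→ t0 |c8|04|12|b5|
→ t1 |b5|c8|12|04|
→ t2 |c8|b5|04|c8|

RES = [0xc8, 0xb5, 0x04, 0xc8]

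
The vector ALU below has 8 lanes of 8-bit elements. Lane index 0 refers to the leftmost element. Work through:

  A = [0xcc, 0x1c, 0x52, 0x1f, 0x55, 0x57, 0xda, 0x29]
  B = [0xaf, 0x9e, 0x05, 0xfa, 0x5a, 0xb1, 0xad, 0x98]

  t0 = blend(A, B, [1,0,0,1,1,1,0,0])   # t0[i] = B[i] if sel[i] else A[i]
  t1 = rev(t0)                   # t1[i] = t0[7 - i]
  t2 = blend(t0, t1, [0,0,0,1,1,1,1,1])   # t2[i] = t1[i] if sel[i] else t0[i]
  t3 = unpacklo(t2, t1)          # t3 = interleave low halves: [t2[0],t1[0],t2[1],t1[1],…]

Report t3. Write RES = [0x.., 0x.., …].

RES = [0xaf, 0x29, 0x1c, 0xda, 0x52, 0xb1, 0x5a, 0x5a]

t0 = [0xaf, 0x1c, 0x52, 0xfa, 0x5a, 0xb1, 0xda, 0x29]
t1 = [0x29, 0xda, 0xb1, 0x5a, 0xfa, 0x52, 0x1c, 0xaf]
t2 = [0xaf, 0x1c, 0x52, 0x5a, 0xfa, 0x52, 0x1c, 0xaf]
t3 = [0xaf, 0x29, 0x1c, 0xda, 0x52, 0xb1, 0x5a, 0x5a]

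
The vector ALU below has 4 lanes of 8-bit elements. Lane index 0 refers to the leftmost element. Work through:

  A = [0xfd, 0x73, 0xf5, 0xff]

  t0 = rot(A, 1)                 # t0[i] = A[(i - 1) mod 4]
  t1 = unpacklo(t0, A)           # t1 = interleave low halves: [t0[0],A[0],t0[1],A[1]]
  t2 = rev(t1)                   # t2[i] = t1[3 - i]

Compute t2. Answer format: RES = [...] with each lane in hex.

→ t0 |ff|fd|73|f5|
→ t1 |ff|fd|fd|73|
→ t2 |73|fd|fd|ff|

RES = [0x73, 0xfd, 0xfd, 0xff]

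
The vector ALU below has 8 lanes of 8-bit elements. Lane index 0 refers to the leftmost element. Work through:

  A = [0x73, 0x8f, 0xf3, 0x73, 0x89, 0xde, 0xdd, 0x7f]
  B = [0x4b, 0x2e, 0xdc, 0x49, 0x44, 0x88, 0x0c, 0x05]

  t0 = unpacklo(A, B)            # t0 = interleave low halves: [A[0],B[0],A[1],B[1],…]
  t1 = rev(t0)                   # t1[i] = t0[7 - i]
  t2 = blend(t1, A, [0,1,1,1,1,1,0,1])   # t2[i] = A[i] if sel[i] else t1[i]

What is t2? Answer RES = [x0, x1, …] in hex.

→ t0 |73|4b|8f|2e|f3|dc|73|49|
→ t1 |49|73|dc|f3|2e|8f|4b|73|
→ t2 |49|8f|f3|73|89|de|4b|7f|

RES = [0x49, 0x8f, 0xf3, 0x73, 0x89, 0xde, 0x4b, 0x7f]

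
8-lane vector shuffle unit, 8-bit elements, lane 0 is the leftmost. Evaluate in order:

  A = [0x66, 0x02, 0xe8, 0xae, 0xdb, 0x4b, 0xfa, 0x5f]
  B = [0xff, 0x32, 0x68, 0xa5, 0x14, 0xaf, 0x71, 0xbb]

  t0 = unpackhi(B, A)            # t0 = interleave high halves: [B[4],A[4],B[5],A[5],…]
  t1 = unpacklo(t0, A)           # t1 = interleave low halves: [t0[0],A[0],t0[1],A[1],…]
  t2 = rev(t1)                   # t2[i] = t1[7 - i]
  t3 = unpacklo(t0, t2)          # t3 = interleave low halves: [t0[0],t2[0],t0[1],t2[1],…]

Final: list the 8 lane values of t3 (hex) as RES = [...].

RES = [0x14, 0xae, 0xdb, 0x4b, 0xaf, 0xe8, 0x4b, 0xaf]

→ t0 |14|db|af|4b|71|fa|bb|5f|
→ t1 |14|66|db|02|af|e8|4b|ae|
→ t2 |ae|4b|e8|af|02|db|66|14|
→ t3 |14|ae|db|4b|af|e8|4b|af|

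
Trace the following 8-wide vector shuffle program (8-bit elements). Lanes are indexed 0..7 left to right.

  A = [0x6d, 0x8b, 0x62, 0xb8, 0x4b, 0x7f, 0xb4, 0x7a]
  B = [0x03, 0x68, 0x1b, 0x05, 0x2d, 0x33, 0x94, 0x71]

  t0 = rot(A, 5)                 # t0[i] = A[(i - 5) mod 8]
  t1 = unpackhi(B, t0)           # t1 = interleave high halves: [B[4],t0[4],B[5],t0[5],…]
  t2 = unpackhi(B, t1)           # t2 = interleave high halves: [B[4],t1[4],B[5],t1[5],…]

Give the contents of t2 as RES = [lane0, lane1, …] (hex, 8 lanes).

→ t0 |b8|4b|7f|b4|7a|6d|8b|62|
→ t1 |2d|7a|33|6d|94|8b|71|62|
→ t2 |2d|94|33|8b|94|71|71|62|

RES = [ 0x2d  0x94  0x33  0x8b  0x94  0x71  0x71  0x62 ]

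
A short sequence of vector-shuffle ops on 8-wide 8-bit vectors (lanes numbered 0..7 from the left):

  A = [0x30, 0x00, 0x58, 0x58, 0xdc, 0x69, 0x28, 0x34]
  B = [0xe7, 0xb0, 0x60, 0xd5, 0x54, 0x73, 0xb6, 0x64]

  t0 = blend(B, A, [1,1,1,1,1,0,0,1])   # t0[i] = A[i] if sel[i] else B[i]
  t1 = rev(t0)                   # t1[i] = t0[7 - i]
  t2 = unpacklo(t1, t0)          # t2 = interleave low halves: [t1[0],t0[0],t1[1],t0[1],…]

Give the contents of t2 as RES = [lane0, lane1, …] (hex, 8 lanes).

RES = [0x34, 0x30, 0xb6, 0x00, 0x73, 0x58, 0xdc, 0x58]

t0 = [0x30, 0x00, 0x58, 0x58, 0xdc, 0x73, 0xb6, 0x34]
t1 = [0x34, 0xb6, 0x73, 0xdc, 0x58, 0x58, 0x00, 0x30]
t2 = [0x34, 0x30, 0xb6, 0x00, 0x73, 0x58, 0xdc, 0x58]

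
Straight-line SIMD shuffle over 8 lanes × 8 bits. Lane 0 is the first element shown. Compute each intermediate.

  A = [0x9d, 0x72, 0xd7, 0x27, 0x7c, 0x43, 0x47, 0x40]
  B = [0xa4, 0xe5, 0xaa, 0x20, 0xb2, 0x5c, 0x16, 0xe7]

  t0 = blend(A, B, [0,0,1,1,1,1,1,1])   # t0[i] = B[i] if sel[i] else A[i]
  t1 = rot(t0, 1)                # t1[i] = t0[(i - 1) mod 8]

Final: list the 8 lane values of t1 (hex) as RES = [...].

RES = [0xe7, 0x9d, 0x72, 0xaa, 0x20, 0xb2, 0x5c, 0x16]

t0 = [0x9d, 0x72, 0xaa, 0x20, 0xb2, 0x5c, 0x16, 0xe7]
t1 = [0xe7, 0x9d, 0x72, 0xaa, 0x20, 0xb2, 0x5c, 0x16]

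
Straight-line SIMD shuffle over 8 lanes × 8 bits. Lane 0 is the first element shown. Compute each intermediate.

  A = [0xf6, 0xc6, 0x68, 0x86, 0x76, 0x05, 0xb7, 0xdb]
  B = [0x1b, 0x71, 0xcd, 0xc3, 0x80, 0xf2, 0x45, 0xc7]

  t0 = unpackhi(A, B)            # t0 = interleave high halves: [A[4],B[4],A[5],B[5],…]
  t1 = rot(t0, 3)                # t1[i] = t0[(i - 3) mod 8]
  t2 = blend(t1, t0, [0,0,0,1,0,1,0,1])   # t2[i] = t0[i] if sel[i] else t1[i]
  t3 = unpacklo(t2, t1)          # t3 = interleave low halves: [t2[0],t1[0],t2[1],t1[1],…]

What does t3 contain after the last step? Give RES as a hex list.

RES = [0x45, 0x45, 0xdb, 0xdb, 0xc7, 0xc7, 0xf2, 0x76]

t0 = [0x76, 0x80, 0x05, 0xf2, 0xb7, 0x45, 0xdb, 0xc7]
t1 = [0x45, 0xdb, 0xc7, 0x76, 0x80, 0x05, 0xf2, 0xb7]
t2 = [0x45, 0xdb, 0xc7, 0xf2, 0x80, 0x45, 0xf2, 0xc7]
t3 = [0x45, 0x45, 0xdb, 0xdb, 0xc7, 0xc7, 0xf2, 0x76]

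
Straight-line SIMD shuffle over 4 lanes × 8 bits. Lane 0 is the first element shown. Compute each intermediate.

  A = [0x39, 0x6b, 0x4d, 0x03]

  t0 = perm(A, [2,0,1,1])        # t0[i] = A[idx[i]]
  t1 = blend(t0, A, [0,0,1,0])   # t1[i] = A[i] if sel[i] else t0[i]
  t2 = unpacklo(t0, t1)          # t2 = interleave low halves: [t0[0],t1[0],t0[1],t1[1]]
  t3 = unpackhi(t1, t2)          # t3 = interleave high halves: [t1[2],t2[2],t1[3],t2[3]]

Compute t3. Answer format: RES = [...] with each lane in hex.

→ t0 |4d|39|6b|6b|
→ t1 |4d|39|4d|6b|
→ t2 |4d|4d|39|39|
→ t3 |4d|39|6b|39|

RES = [ 0x4d  0x39  0x6b  0x39 ]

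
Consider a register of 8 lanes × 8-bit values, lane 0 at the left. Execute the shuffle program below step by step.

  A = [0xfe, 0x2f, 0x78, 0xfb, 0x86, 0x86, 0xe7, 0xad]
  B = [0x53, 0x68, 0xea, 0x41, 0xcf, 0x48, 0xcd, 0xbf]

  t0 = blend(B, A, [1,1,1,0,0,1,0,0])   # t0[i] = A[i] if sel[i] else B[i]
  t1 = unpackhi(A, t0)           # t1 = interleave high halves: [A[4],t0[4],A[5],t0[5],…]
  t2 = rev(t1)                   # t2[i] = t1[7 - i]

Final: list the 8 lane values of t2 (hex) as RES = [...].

  t0: fe 2f 78 41 cf 86 cd bf
  t1: 86 cf 86 86 e7 cd ad bf
  t2: bf ad cd e7 86 86 cf 86

RES = [ 0xbf  0xad  0xcd  0xe7  0x86  0x86  0xcf  0x86 ]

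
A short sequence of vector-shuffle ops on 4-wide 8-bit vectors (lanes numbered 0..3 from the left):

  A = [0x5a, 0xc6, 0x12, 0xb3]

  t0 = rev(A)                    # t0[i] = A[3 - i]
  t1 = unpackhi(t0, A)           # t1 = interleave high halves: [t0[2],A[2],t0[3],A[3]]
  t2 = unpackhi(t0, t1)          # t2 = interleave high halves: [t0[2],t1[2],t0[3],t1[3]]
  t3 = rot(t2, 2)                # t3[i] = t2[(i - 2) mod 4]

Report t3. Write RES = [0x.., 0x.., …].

RES = [ 0x5a  0xb3  0xc6  0x5a ]

t0 = [0xb3, 0x12, 0xc6, 0x5a]
t1 = [0xc6, 0x12, 0x5a, 0xb3]
t2 = [0xc6, 0x5a, 0x5a, 0xb3]
t3 = [0x5a, 0xb3, 0xc6, 0x5a]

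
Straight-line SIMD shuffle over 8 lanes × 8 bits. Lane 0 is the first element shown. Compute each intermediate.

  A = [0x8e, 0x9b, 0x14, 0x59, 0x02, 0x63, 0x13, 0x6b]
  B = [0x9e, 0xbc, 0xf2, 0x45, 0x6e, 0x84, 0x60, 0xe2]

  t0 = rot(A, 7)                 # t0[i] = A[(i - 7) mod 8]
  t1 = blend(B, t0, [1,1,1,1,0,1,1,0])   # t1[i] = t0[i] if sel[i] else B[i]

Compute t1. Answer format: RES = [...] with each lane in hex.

RES = [ 0x9b  0x14  0x59  0x02  0x6e  0x13  0x6b  0xe2 ]

→ t0 |9b|14|59|02|63|13|6b|8e|
→ t1 |9b|14|59|02|6e|13|6b|e2|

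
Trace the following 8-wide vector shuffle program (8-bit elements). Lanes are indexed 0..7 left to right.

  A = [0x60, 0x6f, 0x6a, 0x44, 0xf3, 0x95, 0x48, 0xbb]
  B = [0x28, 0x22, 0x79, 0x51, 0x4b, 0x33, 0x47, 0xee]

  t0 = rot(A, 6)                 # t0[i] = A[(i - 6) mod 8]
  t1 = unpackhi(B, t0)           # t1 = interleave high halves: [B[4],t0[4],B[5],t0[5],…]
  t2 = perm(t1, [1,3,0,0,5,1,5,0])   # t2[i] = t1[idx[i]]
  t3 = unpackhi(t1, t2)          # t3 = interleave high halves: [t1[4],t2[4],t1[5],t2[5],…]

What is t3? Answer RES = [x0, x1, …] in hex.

t0 = [0x6a, 0x44, 0xf3, 0x95, 0x48, 0xbb, 0x60, 0x6f]
t1 = [0x4b, 0x48, 0x33, 0xbb, 0x47, 0x60, 0xee, 0x6f]
t2 = [0x48, 0xbb, 0x4b, 0x4b, 0x60, 0x48, 0x60, 0x4b]
t3 = [0x47, 0x60, 0x60, 0x48, 0xee, 0x60, 0x6f, 0x4b]

RES = [0x47, 0x60, 0x60, 0x48, 0xee, 0x60, 0x6f, 0x4b]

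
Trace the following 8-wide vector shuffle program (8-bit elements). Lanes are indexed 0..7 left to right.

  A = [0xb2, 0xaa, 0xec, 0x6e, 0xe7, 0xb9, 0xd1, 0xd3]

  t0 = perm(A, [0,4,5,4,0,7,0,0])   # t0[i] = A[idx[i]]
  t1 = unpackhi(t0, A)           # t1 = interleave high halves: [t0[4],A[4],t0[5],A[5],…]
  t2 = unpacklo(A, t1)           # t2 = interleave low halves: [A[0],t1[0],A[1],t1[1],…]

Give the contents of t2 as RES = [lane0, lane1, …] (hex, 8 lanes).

t0 = [0xb2, 0xe7, 0xb9, 0xe7, 0xb2, 0xd3, 0xb2, 0xb2]
t1 = [0xb2, 0xe7, 0xd3, 0xb9, 0xb2, 0xd1, 0xb2, 0xd3]
t2 = [0xb2, 0xb2, 0xaa, 0xe7, 0xec, 0xd3, 0x6e, 0xb9]

RES = [ 0xb2  0xb2  0xaa  0xe7  0xec  0xd3  0x6e  0xb9 ]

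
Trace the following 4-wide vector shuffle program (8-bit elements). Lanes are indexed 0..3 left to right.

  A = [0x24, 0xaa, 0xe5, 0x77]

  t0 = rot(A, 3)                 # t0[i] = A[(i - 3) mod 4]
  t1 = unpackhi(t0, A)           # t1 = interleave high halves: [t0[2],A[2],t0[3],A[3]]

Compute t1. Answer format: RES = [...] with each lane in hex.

RES = [0x77, 0xe5, 0x24, 0x77]

→ t0 |aa|e5|77|24|
→ t1 |77|e5|24|77|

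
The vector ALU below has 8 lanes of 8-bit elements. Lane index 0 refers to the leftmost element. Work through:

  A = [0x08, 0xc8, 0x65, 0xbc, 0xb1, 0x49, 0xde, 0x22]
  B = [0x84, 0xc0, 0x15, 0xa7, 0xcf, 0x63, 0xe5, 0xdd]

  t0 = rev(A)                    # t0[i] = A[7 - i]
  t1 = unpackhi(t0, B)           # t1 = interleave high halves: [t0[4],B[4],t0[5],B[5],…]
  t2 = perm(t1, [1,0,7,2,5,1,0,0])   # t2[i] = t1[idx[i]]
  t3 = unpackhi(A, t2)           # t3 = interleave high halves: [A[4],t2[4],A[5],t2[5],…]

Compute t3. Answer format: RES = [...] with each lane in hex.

RES = [ 0xb1  0xe5  0x49  0xcf  0xde  0xbc  0x22  0xbc ]

→ t0 |22|de|49|b1|bc|65|c8|08|
→ t1 |bc|cf|65|63|c8|e5|08|dd|
→ t2 |cf|bc|dd|65|e5|cf|bc|bc|
→ t3 |b1|e5|49|cf|de|bc|22|bc|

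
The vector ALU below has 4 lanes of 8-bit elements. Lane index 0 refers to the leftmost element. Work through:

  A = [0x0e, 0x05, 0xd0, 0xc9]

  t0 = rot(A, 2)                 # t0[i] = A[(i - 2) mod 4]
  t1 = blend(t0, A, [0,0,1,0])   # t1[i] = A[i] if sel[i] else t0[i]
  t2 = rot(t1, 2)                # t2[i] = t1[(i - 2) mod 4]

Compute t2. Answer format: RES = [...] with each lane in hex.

t0 = [0xd0, 0xc9, 0x0e, 0x05]
t1 = [0xd0, 0xc9, 0xd0, 0x05]
t2 = [0xd0, 0x05, 0xd0, 0xc9]

RES = [ 0xd0  0x05  0xd0  0xc9 ]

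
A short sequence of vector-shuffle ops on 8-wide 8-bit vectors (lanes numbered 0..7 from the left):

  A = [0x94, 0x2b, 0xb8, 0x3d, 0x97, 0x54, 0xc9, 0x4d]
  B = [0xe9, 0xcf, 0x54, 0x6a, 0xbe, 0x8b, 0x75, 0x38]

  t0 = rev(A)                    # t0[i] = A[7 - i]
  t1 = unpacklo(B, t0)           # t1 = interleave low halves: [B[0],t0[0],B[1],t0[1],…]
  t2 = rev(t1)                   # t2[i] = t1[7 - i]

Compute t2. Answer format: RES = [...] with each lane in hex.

RES = [0x97, 0x6a, 0x54, 0x54, 0xc9, 0xcf, 0x4d, 0xe9]

t0 = [0x4d, 0xc9, 0x54, 0x97, 0x3d, 0xb8, 0x2b, 0x94]
t1 = [0xe9, 0x4d, 0xcf, 0xc9, 0x54, 0x54, 0x6a, 0x97]
t2 = [0x97, 0x6a, 0x54, 0x54, 0xc9, 0xcf, 0x4d, 0xe9]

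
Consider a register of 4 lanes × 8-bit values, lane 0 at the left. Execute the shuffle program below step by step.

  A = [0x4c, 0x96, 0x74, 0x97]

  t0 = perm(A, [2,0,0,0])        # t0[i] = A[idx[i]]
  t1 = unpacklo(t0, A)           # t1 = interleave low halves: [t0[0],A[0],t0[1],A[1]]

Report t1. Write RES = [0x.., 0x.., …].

RES = [0x74, 0x4c, 0x4c, 0x96]

  t0: 74 4c 4c 4c
  t1: 74 4c 4c 96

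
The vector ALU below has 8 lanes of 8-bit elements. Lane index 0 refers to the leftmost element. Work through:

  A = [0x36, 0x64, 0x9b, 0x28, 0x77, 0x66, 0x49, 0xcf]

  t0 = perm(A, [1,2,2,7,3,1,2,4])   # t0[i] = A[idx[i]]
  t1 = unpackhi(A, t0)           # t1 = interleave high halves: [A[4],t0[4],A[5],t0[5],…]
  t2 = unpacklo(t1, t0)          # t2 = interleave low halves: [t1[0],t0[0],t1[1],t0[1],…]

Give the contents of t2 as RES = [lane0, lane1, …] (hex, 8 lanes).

  t0: 64 9b 9b cf 28 64 9b 77
  t1: 77 28 66 64 49 9b cf 77
  t2: 77 64 28 9b 66 9b 64 cf

RES = [0x77, 0x64, 0x28, 0x9b, 0x66, 0x9b, 0x64, 0xcf]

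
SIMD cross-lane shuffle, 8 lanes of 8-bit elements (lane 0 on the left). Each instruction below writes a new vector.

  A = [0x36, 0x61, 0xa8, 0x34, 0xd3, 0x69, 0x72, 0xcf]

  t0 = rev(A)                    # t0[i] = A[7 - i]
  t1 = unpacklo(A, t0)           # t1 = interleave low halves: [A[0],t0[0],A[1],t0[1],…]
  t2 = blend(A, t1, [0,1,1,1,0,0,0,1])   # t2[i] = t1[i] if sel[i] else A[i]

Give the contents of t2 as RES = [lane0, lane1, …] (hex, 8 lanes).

RES = [ 0x36  0xcf  0x61  0x72  0xd3  0x69  0x72  0xd3 ]

  t0: cf 72 69 d3 34 a8 61 36
  t1: 36 cf 61 72 a8 69 34 d3
  t2: 36 cf 61 72 d3 69 72 d3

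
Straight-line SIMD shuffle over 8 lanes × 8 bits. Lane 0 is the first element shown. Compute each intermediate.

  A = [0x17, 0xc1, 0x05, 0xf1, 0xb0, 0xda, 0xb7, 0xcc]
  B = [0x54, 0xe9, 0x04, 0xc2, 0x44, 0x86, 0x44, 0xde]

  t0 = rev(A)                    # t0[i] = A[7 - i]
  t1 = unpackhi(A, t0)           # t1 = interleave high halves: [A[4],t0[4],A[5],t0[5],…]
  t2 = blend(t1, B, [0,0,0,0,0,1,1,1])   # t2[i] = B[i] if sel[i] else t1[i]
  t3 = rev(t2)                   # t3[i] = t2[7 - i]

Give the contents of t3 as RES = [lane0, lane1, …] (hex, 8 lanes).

RES = [0xde, 0x44, 0x86, 0xb7, 0x05, 0xda, 0xf1, 0xb0]

  t0: cc b7 da b0 f1 05 c1 17
  t1: b0 f1 da 05 b7 c1 cc 17
  t2: b0 f1 da 05 b7 86 44 de
  t3: de 44 86 b7 05 da f1 b0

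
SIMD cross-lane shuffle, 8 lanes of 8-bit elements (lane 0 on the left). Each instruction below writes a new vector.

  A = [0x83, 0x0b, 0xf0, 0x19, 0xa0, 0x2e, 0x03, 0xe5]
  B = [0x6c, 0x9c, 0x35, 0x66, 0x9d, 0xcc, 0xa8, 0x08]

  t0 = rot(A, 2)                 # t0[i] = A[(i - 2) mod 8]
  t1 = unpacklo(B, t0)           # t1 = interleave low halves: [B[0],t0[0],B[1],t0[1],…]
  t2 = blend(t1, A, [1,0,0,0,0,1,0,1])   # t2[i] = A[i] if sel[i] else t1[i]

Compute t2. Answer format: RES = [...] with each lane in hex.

t0 = [0x03, 0xe5, 0x83, 0x0b, 0xf0, 0x19, 0xa0, 0x2e]
t1 = [0x6c, 0x03, 0x9c, 0xe5, 0x35, 0x83, 0x66, 0x0b]
t2 = [0x83, 0x03, 0x9c, 0xe5, 0x35, 0x2e, 0x66, 0xe5]

RES = [ 0x83  0x03  0x9c  0xe5  0x35  0x2e  0x66  0xe5 ]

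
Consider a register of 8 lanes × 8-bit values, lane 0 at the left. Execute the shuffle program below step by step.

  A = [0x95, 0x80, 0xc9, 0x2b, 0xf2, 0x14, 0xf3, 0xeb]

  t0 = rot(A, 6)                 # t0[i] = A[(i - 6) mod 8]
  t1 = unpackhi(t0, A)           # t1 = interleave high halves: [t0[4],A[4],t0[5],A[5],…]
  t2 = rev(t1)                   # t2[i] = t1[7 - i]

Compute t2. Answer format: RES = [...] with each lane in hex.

RES = [ 0xeb  0x80  0xf3  0x95  0x14  0xeb  0xf2  0xf3 ]

t0 = [0xc9, 0x2b, 0xf2, 0x14, 0xf3, 0xeb, 0x95, 0x80]
t1 = [0xf3, 0xf2, 0xeb, 0x14, 0x95, 0xf3, 0x80, 0xeb]
t2 = [0xeb, 0x80, 0xf3, 0x95, 0x14, 0xeb, 0xf2, 0xf3]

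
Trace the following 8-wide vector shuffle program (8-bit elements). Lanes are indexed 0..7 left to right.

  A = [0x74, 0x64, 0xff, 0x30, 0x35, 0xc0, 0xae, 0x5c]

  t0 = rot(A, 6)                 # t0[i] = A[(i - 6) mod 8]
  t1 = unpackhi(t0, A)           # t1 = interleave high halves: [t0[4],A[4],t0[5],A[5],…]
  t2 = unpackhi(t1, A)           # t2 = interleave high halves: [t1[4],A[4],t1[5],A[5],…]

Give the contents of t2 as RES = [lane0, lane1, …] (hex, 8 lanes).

RES = [ 0x74  0x35  0xae  0xc0  0x64  0xae  0x5c  0x5c ]

→ t0 |ff|30|35|c0|ae|5c|74|64|
→ t1 |ae|35|5c|c0|74|ae|64|5c|
→ t2 |74|35|ae|c0|64|ae|5c|5c|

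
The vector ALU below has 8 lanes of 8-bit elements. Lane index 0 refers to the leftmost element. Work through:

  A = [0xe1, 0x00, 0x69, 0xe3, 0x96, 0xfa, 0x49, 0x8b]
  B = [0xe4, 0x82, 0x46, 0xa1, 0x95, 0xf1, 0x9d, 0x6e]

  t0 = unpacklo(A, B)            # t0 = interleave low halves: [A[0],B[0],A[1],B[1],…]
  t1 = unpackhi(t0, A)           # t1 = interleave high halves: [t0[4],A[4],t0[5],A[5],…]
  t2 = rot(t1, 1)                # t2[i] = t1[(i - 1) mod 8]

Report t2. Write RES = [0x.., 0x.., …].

RES = [ 0x8b  0x69  0x96  0x46  0xfa  0xe3  0x49  0xa1 ]

  t0: e1 e4 00 82 69 46 e3 a1
  t1: 69 96 46 fa e3 49 a1 8b
  t2: 8b 69 96 46 fa e3 49 a1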